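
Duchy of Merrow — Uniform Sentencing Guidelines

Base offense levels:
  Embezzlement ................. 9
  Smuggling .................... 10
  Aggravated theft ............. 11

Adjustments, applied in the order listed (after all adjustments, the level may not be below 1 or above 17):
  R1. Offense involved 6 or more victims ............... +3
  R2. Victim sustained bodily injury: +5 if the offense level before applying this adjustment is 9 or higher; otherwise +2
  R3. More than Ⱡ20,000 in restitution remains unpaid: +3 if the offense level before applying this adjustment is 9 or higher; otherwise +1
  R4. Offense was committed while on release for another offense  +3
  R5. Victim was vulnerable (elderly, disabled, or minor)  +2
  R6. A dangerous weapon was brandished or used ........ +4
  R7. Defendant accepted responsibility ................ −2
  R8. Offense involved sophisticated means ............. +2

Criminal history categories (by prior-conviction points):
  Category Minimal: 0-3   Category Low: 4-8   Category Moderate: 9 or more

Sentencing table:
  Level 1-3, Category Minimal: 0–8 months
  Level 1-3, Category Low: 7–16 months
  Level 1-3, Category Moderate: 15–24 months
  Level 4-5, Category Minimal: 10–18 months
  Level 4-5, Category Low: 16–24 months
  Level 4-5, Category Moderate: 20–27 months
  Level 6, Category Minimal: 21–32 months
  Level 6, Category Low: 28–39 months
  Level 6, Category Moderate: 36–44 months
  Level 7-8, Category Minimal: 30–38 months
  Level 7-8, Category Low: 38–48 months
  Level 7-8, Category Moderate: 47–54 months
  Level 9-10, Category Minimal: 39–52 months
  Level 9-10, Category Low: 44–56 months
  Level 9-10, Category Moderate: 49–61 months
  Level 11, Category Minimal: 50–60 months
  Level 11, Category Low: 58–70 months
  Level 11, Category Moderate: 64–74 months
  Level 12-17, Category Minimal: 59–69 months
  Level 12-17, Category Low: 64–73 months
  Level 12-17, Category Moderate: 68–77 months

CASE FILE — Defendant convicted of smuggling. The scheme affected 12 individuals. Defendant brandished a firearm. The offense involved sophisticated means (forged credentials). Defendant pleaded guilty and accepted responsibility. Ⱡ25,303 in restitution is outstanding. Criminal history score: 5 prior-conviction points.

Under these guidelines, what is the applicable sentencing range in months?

Base offense level for smuggling: 10.
R1 applies: 10 + 3 = 13.
R3 applies (level before this adjustment is 13 ≥ 9, so +3): 13 + 3 = 16.
R6 applies: 16 + 4 = 20.
R7 applies: 20 − 2 = 18.
R8 applies: 18 + 2 = 20.
Level 20 exceeds the maximum of 17; capped at 17.
Final offense level: 17.
Criminal history: 5 prior points → Category Low (4-8).
Level 17 falls in the 12-17 band.
Grid: Level 12-17 × Category Low = 64-73 months.

64-73 months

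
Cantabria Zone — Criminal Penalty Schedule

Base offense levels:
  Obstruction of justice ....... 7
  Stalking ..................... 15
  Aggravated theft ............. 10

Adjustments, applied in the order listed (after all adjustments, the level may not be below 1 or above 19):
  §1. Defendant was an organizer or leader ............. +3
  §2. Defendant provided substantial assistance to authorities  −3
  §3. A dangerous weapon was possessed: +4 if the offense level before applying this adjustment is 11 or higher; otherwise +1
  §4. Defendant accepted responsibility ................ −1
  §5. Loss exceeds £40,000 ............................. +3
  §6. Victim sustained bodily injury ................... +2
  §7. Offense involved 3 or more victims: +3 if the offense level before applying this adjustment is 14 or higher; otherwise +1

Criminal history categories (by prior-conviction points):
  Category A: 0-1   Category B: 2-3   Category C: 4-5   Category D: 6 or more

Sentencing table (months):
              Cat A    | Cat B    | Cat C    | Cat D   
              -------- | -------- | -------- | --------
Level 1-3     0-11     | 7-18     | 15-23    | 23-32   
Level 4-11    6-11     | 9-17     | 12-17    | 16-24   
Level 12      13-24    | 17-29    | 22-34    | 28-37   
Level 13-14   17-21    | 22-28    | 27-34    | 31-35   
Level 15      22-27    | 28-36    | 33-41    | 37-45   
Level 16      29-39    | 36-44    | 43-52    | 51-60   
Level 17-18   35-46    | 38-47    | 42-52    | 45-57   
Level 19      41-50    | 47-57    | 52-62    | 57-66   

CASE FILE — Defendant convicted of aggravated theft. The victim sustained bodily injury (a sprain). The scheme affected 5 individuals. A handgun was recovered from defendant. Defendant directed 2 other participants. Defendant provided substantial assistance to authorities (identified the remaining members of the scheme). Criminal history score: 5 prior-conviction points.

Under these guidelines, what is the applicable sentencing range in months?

27-34 months

Base offense level for aggravated theft: 10.
§1 applies: 10 + 3 = 13.
§2 applies: 13 − 3 = 10.
§3 applies (level before this adjustment is 10 < 11, so +1): 10 + 1 = 11.
§4 does not apply.
§5 does not apply.
§6 applies: 11 + 2 = 13.
§7 applies (level before this adjustment is 13 < 14, so +1): 13 + 1 = 14.
Final offense level: 14.
Criminal history: 5 prior points → Category C (4-5).
Level 14 falls in the 13-14 band.
Grid: Level 13-14 × Category C = 27-34 months.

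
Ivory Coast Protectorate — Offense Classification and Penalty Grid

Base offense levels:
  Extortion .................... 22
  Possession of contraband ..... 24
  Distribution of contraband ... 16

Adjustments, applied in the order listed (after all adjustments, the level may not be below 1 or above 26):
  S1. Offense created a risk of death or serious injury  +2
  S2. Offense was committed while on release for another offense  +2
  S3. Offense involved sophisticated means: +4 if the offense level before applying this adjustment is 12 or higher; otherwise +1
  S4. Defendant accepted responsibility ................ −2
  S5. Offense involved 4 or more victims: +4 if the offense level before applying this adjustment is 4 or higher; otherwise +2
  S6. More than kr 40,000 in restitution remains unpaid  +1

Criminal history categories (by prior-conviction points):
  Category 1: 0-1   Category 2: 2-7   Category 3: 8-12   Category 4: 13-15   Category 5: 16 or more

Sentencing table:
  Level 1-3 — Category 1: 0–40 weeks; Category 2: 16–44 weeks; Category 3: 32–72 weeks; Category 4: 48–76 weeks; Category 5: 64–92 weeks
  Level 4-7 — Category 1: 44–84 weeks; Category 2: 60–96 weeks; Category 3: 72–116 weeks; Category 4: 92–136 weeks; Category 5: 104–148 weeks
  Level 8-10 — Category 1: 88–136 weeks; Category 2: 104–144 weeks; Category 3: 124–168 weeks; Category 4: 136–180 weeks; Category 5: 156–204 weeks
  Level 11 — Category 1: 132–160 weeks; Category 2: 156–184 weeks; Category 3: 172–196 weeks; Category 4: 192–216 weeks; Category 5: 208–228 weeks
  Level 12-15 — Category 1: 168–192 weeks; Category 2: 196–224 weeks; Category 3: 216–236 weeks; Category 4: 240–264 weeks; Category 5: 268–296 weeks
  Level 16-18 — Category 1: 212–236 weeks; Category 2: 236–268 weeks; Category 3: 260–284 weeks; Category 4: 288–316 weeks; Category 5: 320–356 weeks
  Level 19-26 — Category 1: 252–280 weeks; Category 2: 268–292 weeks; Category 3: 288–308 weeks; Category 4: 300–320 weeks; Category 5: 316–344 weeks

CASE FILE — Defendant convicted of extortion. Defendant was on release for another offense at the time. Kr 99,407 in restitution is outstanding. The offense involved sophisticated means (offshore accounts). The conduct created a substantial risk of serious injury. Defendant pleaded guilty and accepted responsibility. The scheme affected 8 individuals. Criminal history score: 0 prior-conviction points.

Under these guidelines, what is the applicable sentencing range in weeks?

252-280 weeks

Base offense level for extortion: 22.
S1 applies: 22 + 2 = 24.
S2 applies: 24 + 2 = 26.
S3 applies (level before this adjustment is 26 ≥ 12, so +4): 26 + 4 = 30.
S4 applies: 30 − 2 = 28.
S5 applies (level before this adjustment is 28 ≥ 4, so +4): 28 + 4 = 32.
S6 applies: 32 + 1 = 33.
Level 33 exceeds the maximum of 26; capped at 26.
Final offense level: 26.
Criminal history: 0 prior points → Category 1 (0-1).
Level 26 falls in the 19-26 band.
Grid: Level 19-26 × Category 1 = 252-280 weeks.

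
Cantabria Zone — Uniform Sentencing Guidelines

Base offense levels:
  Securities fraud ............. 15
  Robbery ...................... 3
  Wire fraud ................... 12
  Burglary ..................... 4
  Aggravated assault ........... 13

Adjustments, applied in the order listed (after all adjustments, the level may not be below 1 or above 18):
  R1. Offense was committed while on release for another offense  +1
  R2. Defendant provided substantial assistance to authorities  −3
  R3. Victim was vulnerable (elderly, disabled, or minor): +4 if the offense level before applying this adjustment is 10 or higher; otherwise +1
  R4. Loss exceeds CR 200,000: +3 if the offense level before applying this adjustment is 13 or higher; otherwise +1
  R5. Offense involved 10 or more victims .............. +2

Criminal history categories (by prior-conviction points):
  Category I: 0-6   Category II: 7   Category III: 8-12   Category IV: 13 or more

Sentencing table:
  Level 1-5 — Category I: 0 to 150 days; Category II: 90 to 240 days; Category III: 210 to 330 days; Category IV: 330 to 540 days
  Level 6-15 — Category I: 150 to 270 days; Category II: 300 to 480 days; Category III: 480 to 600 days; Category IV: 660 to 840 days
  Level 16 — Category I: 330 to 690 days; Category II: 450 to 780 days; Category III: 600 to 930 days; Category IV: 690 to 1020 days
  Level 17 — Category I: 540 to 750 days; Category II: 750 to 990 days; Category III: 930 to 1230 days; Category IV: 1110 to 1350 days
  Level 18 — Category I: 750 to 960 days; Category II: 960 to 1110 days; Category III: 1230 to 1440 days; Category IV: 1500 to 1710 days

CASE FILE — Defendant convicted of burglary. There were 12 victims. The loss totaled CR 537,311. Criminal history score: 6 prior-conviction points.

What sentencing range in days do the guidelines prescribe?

150-270 days

Base offense level for burglary: 4.
R2 does not apply.
R4 applies (level before this adjustment is 4 < 13, so +1): 4 + 1 = 5.
R5 applies: 5 + 2 = 7.
Final offense level: 7.
Criminal history: 6 prior points → Category I (0-6).
Level 7 falls in the 6-15 band.
Grid: Level 6-15 × Category I = 150-270 days.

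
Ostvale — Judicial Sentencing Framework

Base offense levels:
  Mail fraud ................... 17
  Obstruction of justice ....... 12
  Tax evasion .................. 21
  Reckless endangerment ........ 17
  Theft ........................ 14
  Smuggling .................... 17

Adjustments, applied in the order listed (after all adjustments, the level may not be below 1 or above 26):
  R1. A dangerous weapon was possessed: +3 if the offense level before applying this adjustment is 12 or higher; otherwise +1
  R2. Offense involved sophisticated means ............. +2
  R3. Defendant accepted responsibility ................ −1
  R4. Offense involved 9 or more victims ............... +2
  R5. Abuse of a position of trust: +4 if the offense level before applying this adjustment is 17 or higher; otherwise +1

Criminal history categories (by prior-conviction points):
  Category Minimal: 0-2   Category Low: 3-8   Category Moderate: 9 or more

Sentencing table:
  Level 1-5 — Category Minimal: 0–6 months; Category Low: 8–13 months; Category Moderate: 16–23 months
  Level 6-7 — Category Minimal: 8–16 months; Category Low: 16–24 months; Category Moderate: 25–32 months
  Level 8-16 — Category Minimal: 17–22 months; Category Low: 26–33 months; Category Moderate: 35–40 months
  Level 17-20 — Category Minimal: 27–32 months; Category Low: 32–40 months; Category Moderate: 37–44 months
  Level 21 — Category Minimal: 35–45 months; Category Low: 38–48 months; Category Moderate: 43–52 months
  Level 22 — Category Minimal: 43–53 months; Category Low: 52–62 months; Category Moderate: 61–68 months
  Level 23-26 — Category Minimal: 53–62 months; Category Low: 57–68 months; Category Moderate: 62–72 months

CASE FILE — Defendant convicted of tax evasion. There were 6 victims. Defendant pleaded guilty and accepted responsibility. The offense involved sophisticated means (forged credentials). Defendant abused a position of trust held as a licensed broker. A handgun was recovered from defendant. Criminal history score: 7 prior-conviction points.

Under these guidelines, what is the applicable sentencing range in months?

Base offense level for tax evasion: 21.
R1 applies (level before this adjustment is 21 ≥ 12, so +3): 21 + 3 = 24.
R2 applies: 24 + 2 = 26.
R3 applies: 26 − 1 = 25.
R5 applies (level before this adjustment is 25 ≥ 17, so +4): 25 + 4 = 29.
Level 29 exceeds the maximum of 26; capped at 26.
Final offense level: 26.
Criminal history: 7 prior points → Category Low (3-8).
Level 26 falls in the 23-26 band.
Grid: Level 23-26 × Category Low = 57-68 months.

57-68 months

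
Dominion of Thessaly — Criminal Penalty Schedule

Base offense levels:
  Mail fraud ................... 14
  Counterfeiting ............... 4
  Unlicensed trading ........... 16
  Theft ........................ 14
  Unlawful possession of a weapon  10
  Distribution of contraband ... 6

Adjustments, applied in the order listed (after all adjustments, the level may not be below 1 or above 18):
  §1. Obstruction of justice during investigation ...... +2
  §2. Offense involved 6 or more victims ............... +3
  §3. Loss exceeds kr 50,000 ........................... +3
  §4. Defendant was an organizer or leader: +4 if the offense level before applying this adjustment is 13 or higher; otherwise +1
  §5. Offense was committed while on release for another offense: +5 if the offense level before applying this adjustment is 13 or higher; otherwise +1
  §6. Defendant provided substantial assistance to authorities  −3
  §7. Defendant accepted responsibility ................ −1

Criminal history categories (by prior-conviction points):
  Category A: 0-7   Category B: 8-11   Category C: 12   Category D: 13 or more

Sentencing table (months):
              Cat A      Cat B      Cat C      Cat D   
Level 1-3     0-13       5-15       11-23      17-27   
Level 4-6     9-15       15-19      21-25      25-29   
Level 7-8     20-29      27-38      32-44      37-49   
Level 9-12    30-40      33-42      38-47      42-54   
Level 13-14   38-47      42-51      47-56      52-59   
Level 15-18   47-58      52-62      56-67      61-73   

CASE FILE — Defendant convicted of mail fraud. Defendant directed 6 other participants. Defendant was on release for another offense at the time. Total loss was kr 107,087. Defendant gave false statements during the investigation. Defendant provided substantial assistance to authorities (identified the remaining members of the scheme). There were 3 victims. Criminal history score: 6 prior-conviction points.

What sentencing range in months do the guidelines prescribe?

Base offense level for mail fraud: 14.
§1 applies: 14 + 2 = 16.
§3 applies: 16 + 3 = 19.
§4 applies (level before this adjustment is 19 ≥ 13, so +4): 19 + 4 = 23.
§5 applies (level before this adjustment is 23 ≥ 13, so +5): 23 + 5 = 28.
§6 applies: 28 − 3 = 25.
Level 25 exceeds the maximum of 18; capped at 18.
Final offense level: 18.
Criminal history: 6 prior points → Category A (0-7).
Level 18 falls in the 15-18 band.
Grid: Level 15-18 × Category A = 47-58 months.

47-58 months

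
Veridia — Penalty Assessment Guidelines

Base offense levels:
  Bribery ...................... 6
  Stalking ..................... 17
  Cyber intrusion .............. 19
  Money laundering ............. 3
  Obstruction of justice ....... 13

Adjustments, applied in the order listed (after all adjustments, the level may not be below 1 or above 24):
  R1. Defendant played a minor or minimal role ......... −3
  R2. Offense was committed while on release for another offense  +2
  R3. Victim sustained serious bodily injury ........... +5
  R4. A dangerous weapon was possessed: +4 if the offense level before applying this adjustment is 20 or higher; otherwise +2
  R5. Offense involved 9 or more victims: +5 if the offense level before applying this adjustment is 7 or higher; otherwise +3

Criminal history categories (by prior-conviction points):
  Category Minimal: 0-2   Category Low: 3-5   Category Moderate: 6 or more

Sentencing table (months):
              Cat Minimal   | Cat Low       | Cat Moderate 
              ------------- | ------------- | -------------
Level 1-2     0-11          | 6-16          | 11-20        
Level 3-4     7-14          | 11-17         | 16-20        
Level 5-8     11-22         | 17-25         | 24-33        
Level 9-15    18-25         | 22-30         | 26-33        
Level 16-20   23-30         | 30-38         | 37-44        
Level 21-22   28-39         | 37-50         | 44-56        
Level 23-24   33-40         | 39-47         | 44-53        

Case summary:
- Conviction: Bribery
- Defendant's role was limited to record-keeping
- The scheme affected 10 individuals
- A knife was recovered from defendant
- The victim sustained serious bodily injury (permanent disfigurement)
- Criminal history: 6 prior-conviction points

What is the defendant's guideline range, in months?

26-33 months

Base offense level for bribery: 6.
R1 applies: 6 − 3 = 3.
R3 applies: 3 + 5 = 8.
R4 applies (level before this adjustment is 8 < 20, so +2): 8 + 2 = 10.
R5 applies (level before this adjustment is 10 ≥ 7, so +5): 10 + 5 = 15.
Final offense level: 15.
Criminal history: 6 prior points → Category Moderate (6+).
Level 15 falls in the 9-15 band.
Grid: Level 9-15 × Category Moderate = 26-33 months.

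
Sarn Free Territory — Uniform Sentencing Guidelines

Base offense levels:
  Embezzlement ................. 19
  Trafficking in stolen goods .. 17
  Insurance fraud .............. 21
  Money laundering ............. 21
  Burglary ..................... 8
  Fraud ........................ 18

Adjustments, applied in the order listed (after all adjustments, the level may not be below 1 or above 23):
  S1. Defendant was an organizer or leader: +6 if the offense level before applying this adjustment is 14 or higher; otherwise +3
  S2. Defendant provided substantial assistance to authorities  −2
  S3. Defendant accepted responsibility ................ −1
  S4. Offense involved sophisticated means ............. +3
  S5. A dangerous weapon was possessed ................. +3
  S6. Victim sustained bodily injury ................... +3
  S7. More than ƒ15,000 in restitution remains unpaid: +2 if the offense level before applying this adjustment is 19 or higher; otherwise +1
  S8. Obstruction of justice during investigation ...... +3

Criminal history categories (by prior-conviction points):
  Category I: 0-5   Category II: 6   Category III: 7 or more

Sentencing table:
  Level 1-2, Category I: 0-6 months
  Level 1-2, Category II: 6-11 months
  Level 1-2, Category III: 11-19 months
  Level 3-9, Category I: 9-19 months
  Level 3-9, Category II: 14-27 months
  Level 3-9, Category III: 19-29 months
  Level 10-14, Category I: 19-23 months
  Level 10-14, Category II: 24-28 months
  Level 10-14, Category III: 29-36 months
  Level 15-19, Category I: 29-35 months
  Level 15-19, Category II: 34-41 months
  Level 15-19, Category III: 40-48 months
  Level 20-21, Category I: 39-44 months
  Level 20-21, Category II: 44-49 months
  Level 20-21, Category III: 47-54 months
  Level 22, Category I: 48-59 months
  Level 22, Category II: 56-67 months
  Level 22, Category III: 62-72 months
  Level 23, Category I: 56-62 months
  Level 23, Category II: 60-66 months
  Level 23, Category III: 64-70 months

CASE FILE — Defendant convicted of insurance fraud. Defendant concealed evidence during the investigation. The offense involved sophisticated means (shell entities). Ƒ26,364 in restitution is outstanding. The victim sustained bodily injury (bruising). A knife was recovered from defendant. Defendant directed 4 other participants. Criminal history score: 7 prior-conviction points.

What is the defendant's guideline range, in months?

64-70 months

Base offense level for insurance fraud: 21.
S1 applies (level before this adjustment is 21 ≥ 14, so +6): 21 + 6 = 27.
S3 does not apply.
S4 applies: 27 + 3 = 30.
S5 applies: 30 + 3 = 33.
S6 applies: 33 + 3 = 36.
S7 applies (level before this adjustment is 36 ≥ 19, so +2): 36 + 2 = 38.
S8 applies: 38 + 3 = 41.
Level 41 exceeds the maximum of 23; capped at 23.
Final offense level: 23.
Criminal history: 7 prior points → Category III (7+).
Level 23 falls in the 23 band.
Grid: Level 23 × Category III = 64-70 months.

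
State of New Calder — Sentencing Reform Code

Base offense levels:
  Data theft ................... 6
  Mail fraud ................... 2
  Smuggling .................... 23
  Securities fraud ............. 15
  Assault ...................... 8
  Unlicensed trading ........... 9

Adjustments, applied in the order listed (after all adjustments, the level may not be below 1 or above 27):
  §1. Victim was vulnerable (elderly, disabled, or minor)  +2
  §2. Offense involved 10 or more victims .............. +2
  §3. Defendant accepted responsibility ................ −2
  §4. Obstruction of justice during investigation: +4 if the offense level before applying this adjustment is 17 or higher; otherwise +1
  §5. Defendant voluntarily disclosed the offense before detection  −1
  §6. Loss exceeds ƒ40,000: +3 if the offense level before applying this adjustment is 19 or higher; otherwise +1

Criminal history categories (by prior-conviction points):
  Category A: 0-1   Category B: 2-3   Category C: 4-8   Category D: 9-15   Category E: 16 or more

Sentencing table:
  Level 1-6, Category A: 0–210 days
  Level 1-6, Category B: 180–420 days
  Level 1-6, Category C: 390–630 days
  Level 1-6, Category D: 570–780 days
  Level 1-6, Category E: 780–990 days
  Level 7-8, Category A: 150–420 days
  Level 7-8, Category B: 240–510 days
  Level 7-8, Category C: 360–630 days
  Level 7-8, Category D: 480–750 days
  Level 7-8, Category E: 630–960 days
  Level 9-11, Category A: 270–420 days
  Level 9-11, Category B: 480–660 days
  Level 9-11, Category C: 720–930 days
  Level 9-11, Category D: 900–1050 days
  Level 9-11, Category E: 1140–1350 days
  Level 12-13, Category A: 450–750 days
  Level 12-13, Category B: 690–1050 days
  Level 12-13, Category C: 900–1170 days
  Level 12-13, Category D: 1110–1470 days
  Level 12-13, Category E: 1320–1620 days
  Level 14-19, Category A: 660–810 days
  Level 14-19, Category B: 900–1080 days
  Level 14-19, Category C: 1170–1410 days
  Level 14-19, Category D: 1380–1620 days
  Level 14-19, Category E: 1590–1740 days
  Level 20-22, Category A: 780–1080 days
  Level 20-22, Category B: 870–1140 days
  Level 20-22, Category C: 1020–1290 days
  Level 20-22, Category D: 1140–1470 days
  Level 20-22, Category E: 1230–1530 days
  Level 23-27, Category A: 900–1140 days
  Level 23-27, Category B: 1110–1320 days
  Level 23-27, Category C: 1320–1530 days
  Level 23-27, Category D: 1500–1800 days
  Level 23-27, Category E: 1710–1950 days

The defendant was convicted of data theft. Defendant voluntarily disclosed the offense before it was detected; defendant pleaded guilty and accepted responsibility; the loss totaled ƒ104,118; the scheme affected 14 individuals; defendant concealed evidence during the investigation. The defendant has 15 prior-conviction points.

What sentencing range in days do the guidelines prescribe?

480-750 days

Base offense level for data theft: 6.
§1 does not apply.
§2 applies: 6 + 2 = 8.
§3 applies: 8 − 2 = 6.
§4 applies (level before this adjustment is 6 < 17, so +1): 6 + 1 = 7.
§5 applies: 7 − 1 = 6.
§6 applies (level before this adjustment is 6 < 19, so +1): 6 + 1 = 7.
Final offense level: 7.
Criminal history: 15 prior points → Category D (9-15).
Level 7 falls in the 7-8 band.
Grid: Level 7-8 × Category D = 480-750 days.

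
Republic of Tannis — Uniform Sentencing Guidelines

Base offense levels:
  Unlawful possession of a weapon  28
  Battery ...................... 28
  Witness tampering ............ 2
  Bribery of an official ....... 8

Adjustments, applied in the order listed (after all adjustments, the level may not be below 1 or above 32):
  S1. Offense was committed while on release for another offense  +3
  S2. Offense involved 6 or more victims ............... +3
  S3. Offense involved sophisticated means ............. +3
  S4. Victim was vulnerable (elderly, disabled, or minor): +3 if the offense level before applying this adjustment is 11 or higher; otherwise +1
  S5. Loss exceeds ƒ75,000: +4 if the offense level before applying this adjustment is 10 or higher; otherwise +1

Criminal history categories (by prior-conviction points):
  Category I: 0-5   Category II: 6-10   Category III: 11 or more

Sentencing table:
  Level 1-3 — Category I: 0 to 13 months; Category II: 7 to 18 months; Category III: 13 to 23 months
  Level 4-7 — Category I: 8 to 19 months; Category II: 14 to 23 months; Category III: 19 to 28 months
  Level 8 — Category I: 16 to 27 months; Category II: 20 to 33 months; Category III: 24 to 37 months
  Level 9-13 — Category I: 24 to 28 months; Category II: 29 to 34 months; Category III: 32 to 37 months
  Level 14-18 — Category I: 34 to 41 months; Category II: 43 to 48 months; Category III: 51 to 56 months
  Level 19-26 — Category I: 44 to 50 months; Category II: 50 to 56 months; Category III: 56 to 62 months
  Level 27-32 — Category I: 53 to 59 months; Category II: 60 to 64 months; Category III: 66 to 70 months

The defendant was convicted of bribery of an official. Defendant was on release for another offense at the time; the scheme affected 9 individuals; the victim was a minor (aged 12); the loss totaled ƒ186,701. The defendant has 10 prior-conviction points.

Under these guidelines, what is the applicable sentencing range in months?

Base offense level for bribery of an official: 8.
S1 applies: 8 + 3 = 11.
S2 applies: 11 + 3 = 14.
S3 does not apply.
S4 applies (level before this adjustment is 14 ≥ 11, so +3): 14 + 3 = 17.
S5 applies (level before this adjustment is 17 ≥ 10, so +4): 17 + 4 = 21.
Final offense level: 21.
Criminal history: 10 prior points → Category II (6-10).
Level 21 falls in the 19-26 band.
Grid: Level 19-26 × Category II = 50-56 months.

50-56 months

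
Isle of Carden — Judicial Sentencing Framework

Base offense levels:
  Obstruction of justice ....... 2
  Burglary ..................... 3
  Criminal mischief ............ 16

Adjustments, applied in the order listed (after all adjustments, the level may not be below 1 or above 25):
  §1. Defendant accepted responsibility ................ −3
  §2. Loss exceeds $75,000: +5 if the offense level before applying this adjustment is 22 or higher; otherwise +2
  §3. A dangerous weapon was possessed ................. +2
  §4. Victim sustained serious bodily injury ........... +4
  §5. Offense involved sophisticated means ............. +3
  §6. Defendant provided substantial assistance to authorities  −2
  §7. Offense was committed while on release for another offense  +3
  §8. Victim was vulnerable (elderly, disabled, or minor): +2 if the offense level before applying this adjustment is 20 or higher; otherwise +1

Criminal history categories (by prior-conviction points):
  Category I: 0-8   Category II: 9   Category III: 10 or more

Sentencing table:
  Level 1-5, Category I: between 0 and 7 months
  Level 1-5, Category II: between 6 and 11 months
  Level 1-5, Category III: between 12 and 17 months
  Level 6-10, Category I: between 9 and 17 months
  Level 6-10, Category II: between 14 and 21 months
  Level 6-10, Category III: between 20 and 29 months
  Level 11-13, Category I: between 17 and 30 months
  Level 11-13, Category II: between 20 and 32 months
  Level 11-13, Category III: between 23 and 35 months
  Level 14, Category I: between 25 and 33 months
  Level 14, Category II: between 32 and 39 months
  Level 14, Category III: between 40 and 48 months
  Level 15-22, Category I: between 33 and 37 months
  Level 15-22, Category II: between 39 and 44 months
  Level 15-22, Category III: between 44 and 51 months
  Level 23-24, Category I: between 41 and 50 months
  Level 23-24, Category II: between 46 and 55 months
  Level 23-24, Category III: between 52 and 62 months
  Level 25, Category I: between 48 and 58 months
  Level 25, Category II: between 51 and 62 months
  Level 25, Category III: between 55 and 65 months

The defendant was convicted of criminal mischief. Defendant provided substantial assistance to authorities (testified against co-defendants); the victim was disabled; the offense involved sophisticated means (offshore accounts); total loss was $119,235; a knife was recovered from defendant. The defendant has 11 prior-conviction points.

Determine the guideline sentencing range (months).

Base offense level for criminal mischief: 16.
§1 does not apply.
§2 applies (level before this adjustment is 16 < 22, so +2): 16 + 2 = 18.
§3 applies: 18 + 2 = 20.
§4 does not apply.
§5 applies: 20 + 3 = 23.
§6 applies: 23 − 2 = 21.
§8 applies (level before this adjustment is 21 ≥ 20, so +2): 21 + 2 = 23.
Final offense level: 23.
Criminal history: 11 prior points → Category III (10+).
Level 23 falls in the 23-24 band.
Grid: Level 23-24 × Category III = 52-62 months.

52-62 months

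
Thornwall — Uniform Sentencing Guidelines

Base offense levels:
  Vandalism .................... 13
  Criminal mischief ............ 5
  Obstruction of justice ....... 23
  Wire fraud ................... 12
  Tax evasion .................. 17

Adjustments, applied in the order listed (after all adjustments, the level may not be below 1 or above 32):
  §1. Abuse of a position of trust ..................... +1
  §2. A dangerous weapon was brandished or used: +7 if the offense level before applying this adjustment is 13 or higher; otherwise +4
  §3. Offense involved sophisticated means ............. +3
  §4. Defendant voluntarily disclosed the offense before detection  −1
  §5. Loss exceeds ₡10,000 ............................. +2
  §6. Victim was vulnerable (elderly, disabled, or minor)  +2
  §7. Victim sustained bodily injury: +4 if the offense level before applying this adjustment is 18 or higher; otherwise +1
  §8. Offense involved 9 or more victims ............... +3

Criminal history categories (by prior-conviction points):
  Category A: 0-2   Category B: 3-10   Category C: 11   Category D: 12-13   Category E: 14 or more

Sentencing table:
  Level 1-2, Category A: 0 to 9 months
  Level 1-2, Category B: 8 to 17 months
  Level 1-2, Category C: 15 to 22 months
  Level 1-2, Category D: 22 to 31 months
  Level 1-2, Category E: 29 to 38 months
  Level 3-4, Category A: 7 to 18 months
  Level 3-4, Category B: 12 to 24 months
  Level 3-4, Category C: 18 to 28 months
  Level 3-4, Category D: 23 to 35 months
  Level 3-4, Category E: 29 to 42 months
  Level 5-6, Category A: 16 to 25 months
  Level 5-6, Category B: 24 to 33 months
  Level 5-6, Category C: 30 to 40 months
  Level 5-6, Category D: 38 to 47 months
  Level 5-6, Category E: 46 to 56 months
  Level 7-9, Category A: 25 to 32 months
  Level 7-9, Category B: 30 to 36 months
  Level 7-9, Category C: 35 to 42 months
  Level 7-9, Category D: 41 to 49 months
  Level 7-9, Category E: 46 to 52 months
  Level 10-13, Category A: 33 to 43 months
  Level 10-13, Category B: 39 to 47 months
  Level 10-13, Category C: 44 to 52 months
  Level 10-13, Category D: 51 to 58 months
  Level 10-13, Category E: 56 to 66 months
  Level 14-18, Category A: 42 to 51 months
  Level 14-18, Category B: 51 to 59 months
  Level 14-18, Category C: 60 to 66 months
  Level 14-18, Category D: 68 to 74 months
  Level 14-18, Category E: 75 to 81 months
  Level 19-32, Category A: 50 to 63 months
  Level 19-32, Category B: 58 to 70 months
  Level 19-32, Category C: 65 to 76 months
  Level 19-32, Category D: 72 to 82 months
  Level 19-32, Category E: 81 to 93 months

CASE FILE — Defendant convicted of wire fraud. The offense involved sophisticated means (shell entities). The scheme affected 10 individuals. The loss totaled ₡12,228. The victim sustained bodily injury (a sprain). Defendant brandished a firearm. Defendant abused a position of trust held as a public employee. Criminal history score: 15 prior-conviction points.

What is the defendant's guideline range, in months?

81-93 months

Base offense level for wire fraud: 12.
§1 applies: 12 + 1 = 13.
§2 applies (level before this adjustment is 13 ≥ 13, so +7): 13 + 7 = 20.
§3 applies: 20 + 3 = 23.
§4 does not apply.
§5 applies: 23 + 2 = 25.
§6 does not apply.
§7 applies (level before this adjustment is 25 ≥ 18, so +4): 25 + 4 = 29.
§8 applies: 29 + 3 = 32.
Final offense level: 32.
Criminal history: 15 prior points → Category E (14+).
Level 32 falls in the 19-32 band.
Grid: Level 19-32 × Category E = 81-93 months.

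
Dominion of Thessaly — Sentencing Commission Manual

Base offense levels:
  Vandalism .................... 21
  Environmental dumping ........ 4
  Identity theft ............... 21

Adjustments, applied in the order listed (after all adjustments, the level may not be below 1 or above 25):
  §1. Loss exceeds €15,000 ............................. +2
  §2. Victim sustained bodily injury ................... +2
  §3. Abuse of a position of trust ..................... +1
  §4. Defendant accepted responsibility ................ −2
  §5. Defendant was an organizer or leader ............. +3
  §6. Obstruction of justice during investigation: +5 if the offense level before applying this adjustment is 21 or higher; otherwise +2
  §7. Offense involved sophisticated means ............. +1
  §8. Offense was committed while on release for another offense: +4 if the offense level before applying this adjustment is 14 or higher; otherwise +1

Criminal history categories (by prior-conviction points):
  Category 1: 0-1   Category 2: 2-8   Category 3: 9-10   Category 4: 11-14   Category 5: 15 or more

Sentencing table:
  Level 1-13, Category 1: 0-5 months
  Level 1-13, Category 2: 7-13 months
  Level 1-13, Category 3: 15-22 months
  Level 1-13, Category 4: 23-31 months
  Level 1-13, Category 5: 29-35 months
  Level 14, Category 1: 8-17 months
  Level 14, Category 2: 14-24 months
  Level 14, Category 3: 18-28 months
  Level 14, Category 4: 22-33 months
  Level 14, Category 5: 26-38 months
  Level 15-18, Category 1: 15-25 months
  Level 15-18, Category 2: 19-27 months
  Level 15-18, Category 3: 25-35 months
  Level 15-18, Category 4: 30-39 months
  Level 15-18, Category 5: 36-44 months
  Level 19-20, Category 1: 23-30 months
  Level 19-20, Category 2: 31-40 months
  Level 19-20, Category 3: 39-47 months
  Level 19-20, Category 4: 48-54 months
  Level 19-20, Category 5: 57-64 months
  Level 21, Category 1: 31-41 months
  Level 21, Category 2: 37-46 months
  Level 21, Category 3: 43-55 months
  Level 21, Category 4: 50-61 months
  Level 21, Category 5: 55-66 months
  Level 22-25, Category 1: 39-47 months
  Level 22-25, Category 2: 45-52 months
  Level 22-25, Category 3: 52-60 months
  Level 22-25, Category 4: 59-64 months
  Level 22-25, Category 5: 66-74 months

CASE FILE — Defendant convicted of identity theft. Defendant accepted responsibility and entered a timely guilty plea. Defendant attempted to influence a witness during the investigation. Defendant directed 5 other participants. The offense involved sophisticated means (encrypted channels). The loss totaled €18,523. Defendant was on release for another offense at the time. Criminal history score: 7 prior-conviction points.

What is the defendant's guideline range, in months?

Base offense level for identity theft: 21.
§1 applies: 21 + 2 = 23.
§3 does not apply.
§4 applies: 23 − 2 = 21.
§5 applies: 21 + 3 = 24.
§6 applies (level before this adjustment is 24 ≥ 21, so +5): 24 + 5 = 29.
§7 applies: 29 + 1 = 30.
§8 applies (level before this adjustment is 30 ≥ 14, so +4): 30 + 4 = 34.
Level 34 exceeds the maximum of 25; capped at 25.
Final offense level: 25.
Criminal history: 7 prior points → Category 2 (2-8).
Level 25 falls in the 22-25 band.
Grid: Level 22-25 × Category 2 = 45-52 months.

45-52 months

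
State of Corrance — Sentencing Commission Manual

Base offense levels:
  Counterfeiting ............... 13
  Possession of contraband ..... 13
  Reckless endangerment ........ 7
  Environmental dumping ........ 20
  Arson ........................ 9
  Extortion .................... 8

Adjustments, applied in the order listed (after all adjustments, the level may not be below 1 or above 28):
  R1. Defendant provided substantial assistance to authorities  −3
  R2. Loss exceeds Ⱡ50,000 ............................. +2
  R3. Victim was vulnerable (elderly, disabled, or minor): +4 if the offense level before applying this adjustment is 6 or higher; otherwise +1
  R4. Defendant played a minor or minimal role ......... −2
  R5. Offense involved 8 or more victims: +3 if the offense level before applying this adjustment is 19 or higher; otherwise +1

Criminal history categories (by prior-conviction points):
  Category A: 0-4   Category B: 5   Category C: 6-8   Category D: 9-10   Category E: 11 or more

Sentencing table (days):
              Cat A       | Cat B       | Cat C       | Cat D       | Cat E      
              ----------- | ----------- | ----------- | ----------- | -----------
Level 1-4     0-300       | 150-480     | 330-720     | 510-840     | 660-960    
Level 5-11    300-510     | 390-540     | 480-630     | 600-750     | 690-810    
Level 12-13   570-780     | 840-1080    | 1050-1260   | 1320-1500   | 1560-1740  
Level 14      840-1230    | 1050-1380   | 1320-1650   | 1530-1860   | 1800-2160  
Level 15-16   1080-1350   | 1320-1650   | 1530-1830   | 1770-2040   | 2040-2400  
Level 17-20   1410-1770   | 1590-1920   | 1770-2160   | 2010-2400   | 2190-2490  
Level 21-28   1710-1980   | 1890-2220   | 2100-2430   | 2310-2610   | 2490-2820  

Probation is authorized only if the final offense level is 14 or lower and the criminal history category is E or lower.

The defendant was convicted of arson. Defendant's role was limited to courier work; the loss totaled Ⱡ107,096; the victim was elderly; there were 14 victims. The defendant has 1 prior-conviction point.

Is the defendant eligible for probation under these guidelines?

Base offense level for arson: 9.
R1 does not apply.
R2 applies: 9 + 2 = 11.
R3 applies (level before this adjustment is 11 ≥ 6, so +4): 11 + 4 = 15.
R4 applies: 15 − 2 = 13.
R5 applies (level before this adjustment is 13 < 19, so +1): 13 + 1 = 14.
Final offense level: 14.
Criminal history: 1 prior point → Category A (0-4).
Level 14 falls in the 14 band.
Grid: Level 14 × Category A = 840-1230 days.
Probation check: level 14 ≤ 14 and category A ≤ E → eligible.

Yes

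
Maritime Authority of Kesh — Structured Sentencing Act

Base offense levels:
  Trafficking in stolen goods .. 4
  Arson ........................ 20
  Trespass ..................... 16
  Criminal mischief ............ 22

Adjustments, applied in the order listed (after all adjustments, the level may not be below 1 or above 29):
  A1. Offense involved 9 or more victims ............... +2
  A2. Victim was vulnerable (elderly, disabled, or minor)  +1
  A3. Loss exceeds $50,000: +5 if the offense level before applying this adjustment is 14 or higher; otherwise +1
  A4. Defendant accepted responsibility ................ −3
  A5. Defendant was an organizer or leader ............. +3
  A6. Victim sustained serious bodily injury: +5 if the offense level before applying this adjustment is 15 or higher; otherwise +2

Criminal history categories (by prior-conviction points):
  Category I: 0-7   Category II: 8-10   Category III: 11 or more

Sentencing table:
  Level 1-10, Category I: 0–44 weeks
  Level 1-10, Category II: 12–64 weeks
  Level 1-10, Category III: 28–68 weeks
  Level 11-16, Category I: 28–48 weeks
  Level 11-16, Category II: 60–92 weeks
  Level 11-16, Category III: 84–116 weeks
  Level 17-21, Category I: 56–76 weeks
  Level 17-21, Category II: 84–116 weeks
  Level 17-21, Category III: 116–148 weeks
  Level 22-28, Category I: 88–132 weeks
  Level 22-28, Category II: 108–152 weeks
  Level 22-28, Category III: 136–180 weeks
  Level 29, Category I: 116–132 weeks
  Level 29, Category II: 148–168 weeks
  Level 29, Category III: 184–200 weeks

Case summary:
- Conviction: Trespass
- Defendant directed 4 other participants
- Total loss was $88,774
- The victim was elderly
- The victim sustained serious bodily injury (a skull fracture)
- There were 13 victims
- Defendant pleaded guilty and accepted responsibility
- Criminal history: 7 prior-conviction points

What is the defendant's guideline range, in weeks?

116-132 weeks

Base offense level for trespass: 16.
A1 applies: 16 + 2 = 18.
A2 applies: 18 + 1 = 19.
A3 applies (level before this adjustment is 19 ≥ 14, so +5): 19 + 5 = 24.
A4 applies: 24 − 3 = 21.
A5 applies: 21 + 3 = 24.
A6 applies (level before this adjustment is 24 ≥ 15, so +5): 24 + 5 = 29.
Final offense level: 29.
Criminal history: 7 prior points → Category I (0-7).
Level 29 falls in the 29 band.
Grid: Level 29 × Category I = 116-132 weeks.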